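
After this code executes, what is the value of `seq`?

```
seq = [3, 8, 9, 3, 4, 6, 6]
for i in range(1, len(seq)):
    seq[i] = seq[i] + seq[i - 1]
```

i=1: seq[1] = 8+3 = 11 → [3, 11, 9, 3, 4, 6, 6]
i=2: seq[2] = 9+11 = 20 → [3, 11, 20, 3, 4, 6, 6]
i=3: seq[3] = 3+20 = 23 → [3, 11, 20, 23, 4, 6, 6]
i=4: seq[4] = 4+23 = 27 → [3, 11, 20, 23, 27, 6, 6]
i=5: seq[5] = 6+27 = 33 → [3, 11, 20, 23, 27, 33, 6]
i=6: seq[6] = 6+33 = 39 → [3, 11, 20, 23, 27, 33, 39]

[3, 11, 20, 23, 27, 33, 39]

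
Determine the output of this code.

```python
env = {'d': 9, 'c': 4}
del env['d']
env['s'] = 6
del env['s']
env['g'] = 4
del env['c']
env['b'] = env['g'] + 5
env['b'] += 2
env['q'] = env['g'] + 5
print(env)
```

{'g': 4, 'b': 11, 'q': 9}

del 'd' → {'c': 4}
env['s'] = 6 → {'c': 4, 's': 6}
del 's' → {'c': 4}
env['g'] = 4 → {'c': 4, 'g': 4}
del 'c' → {'g': 4}
env['b'] = env['g']+5 = 9 → {'g': 4, 'b': 9}
env['b'] = 9+2 = 11 → {'g': 4, 'b': 11}
env['q'] = env['g']+5 = 9 → {'g': 4, 'b': 11, 'q': 9}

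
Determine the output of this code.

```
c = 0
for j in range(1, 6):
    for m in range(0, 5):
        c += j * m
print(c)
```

150

j=1,m=0: c = 0+0 = 0
j=1,m=1: c = 0+1 = 1
j=1,m=2: c = 1+2 = 3
j=1,m=3: c = 3+3 = 6
j=1,m=4: c = 6+4 = 10
j=2,m=0: c = 10+0 = 10
j=2,m=1: c = 10+2 = 12
j=2,m=2: c = 12+4 = 16
j=2,m=3: c = 16+6 = 22
j=2,m=4: c = 22+8 = 30
j=3,m=0: c = 30+0 = 30
j=3,m=1: c = 30+3 = 33
j=3,m=2: c = 33+6 = 39
j=3,m=3: c = 39+9 = 48
j=3,m=4: c = 48+12 = 60
j=4,m=0: c = 60+0 = 60
j=4,m=1: c = 60+4 = 64
j=4,m=2: c = 64+8 = 72
j=4,m=3: c = 72+12 = 84
j=4,m=4: c = 84+16 = 100
j=5,m=0: c = 100+0 = 100
j=5,m=1: c = 100+5 = 105
j=5,m=2: c = 105+10 = 115
j=5,m=3: c = 115+15 = 130
j=5,m=4: c = 130+20 = 150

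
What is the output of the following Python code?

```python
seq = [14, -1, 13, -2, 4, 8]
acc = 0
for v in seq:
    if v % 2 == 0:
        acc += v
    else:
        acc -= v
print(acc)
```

12

v=14: even, acc = 0+14 = 14
v=-1: not even, acc = 14-(-1) = 15
v=13: not even, acc = 15-13 = 2
v=-2: even, acc = 2+(-2) = 0
v=4: even, acc = 0+4 = 4
v=8: even, acc = 4+8 = 12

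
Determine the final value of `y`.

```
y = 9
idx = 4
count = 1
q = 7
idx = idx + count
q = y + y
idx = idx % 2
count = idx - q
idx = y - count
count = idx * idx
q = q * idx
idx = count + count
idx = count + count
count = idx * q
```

idx = 4+1 = 5
q = 9+9 = 18
idx = 5%2 = 1
count = 1-18 = -17
idx = 9-(-17) = 26
count = 26*26 = 676
q = 18*26 = 468
idx = 676+676 = 1352
idx = 676+676 = 1352
count = 1352*468 = 632736

9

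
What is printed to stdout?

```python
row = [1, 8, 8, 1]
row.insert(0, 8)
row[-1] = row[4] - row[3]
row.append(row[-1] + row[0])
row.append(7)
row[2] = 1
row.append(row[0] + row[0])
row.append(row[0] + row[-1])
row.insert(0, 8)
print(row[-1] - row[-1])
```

insert 8 at 0 → [8, 1, 8, 8, 1]
row[-1] = row[4]-row[3] = 1-8 = -7 → [8, 1, 8, 8, -7]
append row[-1]+row[0] = (-7)+8 = 1 → [8, 1, 8, 8, -7, 1]
append 7 → [8, 1, 8, 8, -7, 1, 7]
row[2] = 1 → [8, 1, 1, 8, -7, 1, 7]
append row[0]+row[0] = 8+8 = 16 → [8, 1, 1, 8, -7, 1, 7, 16]
append row[0]+row[-1] = 8+16 = 24 → [8, 1, 1, 8, -7, 1, 7, 16, 24]
insert 8 at 0 → [8, 8, 1, 1, 8, -7, 1, 7, 16, 24]
row[-1]-row[-1] = 24-24 = 0

0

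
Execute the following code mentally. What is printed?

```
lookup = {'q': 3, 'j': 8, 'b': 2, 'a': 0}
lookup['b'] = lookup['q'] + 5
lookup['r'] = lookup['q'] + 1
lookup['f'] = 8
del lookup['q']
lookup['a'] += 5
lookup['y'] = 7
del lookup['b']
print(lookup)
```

{'j': 8, 'a': 5, 'r': 4, 'f': 8, 'y': 7}

lookup['b'] = lookup['q']+5 = 8 → {'q': 3, 'j': 8, 'b': 8, 'a': 0}
lookup['r'] = lookup['q']+1 = 4 → {'q': 3, 'j': 8, 'b': 8, 'a': 0, 'r': 4}
lookup['f'] = 8 → {'q': 3, 'j': 8, 'b': 8, 'a': 0, 'r': 4, 'f': 8}
del 'q' → {'j': 8, 'b': 8, 'a': 0, 'r': 4, 'f': 8}
lookup['a'] = 0+5 = 5 → {'j': 8, 'b': 8, 'a': 5, 'r': 4, 'f': 8}
lookup['y'] = 7 → {'j': 8, 'b': 8, 'a': 5, 'r': 4, 'f': 8, 'y': 7}
del 'b' → {'j': 8, 'a': 5, 'r': 4, 'f': 8, 'y': 7}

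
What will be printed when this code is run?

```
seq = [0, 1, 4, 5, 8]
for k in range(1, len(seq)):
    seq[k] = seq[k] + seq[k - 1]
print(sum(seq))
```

k=1: seq[1] = 1+0 = 1 → [0, 1, 4, 5, 8]
k=2: seq[2] = 4+1 = 5 → [0, 1, 5, 5, 8]
k=3: seq[3] = 5+5 = 10 → [0, 1, 5, 10, 8]
k=4: seq[4] = 8+10 = 18 → [0, 1, 5, 10, 18]
sum = 34

34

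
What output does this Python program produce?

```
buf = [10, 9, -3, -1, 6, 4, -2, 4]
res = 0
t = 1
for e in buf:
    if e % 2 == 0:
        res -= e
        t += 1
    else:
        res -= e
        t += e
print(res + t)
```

e=10: even, res = 0-10 = -10; t=2
e=9: not even, res = (-10)-9 = -19; t=11
e=-3: not even, res = (-19)-(-3) = -16; t=8
e=-1: not even, res = (-16)-(-1) = -15; t=7
e=6: even, res = (-15)-6 = -21; t=8
e=4: even, res = (-21)-4 = -25; t=9
e=-2: even, res = (-25)-(-2) = -23; t=10
e=4: even, res = (-23)-4 = -27; t=11
res+t = (-27)+11 = -16

-16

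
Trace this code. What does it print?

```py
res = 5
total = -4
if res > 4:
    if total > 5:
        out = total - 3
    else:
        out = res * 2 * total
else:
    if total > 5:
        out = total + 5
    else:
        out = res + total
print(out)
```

-40

res=5, total=-4
res > 4 is True; total > 5 is False
→ out = res * 2 * total = -40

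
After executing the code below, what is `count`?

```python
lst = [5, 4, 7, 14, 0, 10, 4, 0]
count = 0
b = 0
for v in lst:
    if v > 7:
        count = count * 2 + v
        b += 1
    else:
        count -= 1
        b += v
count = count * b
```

v=5: not >7, count = 0-1 = -1; b=5
v=4: not >7, count = (-1)-1 = -2; b=9
v=7: not >7, count = (-2)-1 = -3; b=16
v=14: >7, count = (-3)*2+14 = 8; b=17
v=0: not >7, count = 8-1 = 7; b=17
v=10: >7, count = 7*2+10 = 24; b=18
v=4: not >7, count = 24-1 = 23; b=22
v=0: not >7, count = 23-1 = 22; b=22
count*b = 22*22 = 484

484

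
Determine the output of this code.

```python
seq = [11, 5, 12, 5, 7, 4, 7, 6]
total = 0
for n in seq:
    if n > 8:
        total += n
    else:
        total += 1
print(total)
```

n=11: >8, total = 0+11 = 11
n=5: not >8, total = 11+1 = 12
n=12: >8, total = 12+12 = 24
n=5: not >8, total = 24+1 = 25
n=7: not >8, total = 25+1 = 26
n=4: not >8, total = 26+1 = 27
n=7: not >8, total = 27+1 = 28
n=6: not >8, total = 28+1 = 29

29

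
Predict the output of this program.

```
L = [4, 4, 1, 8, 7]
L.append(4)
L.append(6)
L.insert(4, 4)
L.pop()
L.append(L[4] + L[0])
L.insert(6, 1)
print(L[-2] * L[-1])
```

32

append 4 → [4, 4, 1, 8, 7, 4]
append 6 → [4, 4, 1, 8, 7, 4, 6]
insert 4 at 4 → [4, 4, 1, 8, 4, 7, 4, 6]
pop() removes 6 → [4, 4, 1, 8, 4, 7, 4]
append L[4]+L[0] = 4+4 = 8 → [4, 4, 1, 8, 4, 7, 4, 8]
insert 1 at 6 → [4, 4, 1, 8, 4, 7, 1, 4, 8]
L[-2]*L[-1] = 4*8 = 32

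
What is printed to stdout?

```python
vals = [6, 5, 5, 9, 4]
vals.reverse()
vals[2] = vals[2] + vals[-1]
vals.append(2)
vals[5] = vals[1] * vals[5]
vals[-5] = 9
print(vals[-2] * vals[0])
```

24

reverse → [4, 9, 5, 5, 6]
vals[2] = vals[2]+vals[-1] = 5+6 = 11 → [4, 9, 11, 5, 6]
append 2 → [4, 9, 11, 5, 6, 2]
vals[5] = vals[1]*vals[5] = 9*2 = 18 → [4, 9, 11, 5, 6, 18]
vals[-5] = 9 → [4, 9, 11, 5, 6, 18]
vals[-2]*vals[0] = 6*4 = 24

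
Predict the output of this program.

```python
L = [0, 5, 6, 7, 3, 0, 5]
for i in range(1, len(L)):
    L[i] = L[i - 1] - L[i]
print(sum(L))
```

i=1: L[1] = 0-5 = -5 → [0, -5, 6, 7, 3, 0, 5]
i=2: L[2] = (-5)-6 = -11 → [0, -5, -11, 7, 3, 0, 5]
i=3: L[3] = (-11)-7 = -18 → [0, -5, -11, -18, 3, 0, 5]
i=4: L[4] = (-18)-3 = -21 → [0, -5, -11, -18, -21, 0, 5]
i=5: L[5] = (-21)-0 = -21 → [0, -5, -11, -18, -21, -21, 5]
i=6: L[6] = (-21)-5 = -26 → [0, -5, -11, -18, -21, -21, -26]
sum = -102

-102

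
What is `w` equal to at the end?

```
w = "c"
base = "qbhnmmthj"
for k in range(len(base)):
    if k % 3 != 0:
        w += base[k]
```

k=0: skip
k=1: add 'b' → 'cb'
k=2: add 'h' → 'cbh'
k=3: skip
k=4: add 'm' → 'cbhm'
k=5: add 'm' → 'cbhmm'
k=6: skip
k=7: add 'h' → 'cbhmmh'
k=8: add 'j' → 'cbhmmhj'

'cbhmmhj'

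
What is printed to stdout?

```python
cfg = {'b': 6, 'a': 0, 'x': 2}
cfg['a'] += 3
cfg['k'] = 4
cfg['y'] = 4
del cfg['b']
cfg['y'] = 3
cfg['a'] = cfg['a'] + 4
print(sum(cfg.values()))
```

16

cfg['a'] = 0+3 = 3 → {'b': 6, 'a': 3, 'x': 2}
cfg['k'] = 4 → {'b': 6, 'a': 3, 'x': 2, 'k': 4}
cfg['y'] = 4 → {'b': 6, 'a': 3, 'x': 2, 'k': 4, 'y': 4}
del 'b' → {'a': 3, 'x': 2, 'k': 4, 'y': 4}
cfg['y'] = 3 → {'a': 3, 'x': 2, 'k': 4, 'y': 3}
cfg['a'] = cfg['a']+4 = 7 → {'a': 7, 'x': 2, 'k': 4, 'y': 3}
sum of values = 16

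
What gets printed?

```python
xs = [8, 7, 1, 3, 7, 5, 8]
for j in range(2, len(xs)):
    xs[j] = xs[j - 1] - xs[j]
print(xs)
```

[8, 7, 6, 3, -4, -9, -17]

j=2: xs[2] = 7-1 = 6 → [8, 7, 6, 3, 7, 5, 8]
j=3: xs[3] = 6-3 = 3 → [8, 7, 6, 3, 7, 5, 8]
j=4: xs[4] = 3-7 = -4 → [8, 7, 6, 3, -4, 5, 8]
j=5: xs[5] = (-4)-5 = -9 → [8, 7, 6, 3, -4, -9, 8]
j=6: xs[6] = (-9)-8 = -17 → [8, 7, 6, 3, -4, -9, -17]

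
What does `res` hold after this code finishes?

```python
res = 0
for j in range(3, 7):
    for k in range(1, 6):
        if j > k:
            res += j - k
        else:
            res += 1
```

40

j=3,k=1: 3>1, res = 0+2 = 2
j=3,k=2: 3>2, res = 2+1 = 3
j=3,k=3: not 3>3, res = 3+1 = 4
j=3,k=4: not 3>4, res = 4+1 = 5
j=3,k=5: not 3>5, res = 5+1 = 6
j=4,k=1: 4>1, res = 6+3 = 9
j=4,k=2: 4>2, res = 9+2 = 11
j=4,k=3: 4>3, res = 11+1 = 12
j=4,k=4: not 4>4, res = 12+1 = 13
j=4,k=5: not 4>5, res = 13+1 = 14
j=5,k=1: 5>1, res = 14+4 = 18
j=5,k=2: 5>2, res = 18+3 = 21
j=5,k=3: 5>3, res = 21+2 = 23
j=5,k=4: 5>4, res = 23+1 = 24
j=5,k=5: not 5>5, res = 24+1 = 25
j=6,k=1: 6>1, res = 25+5 = 30
j=6,k=2: 6>2, res = 30+4 = 34
j=6,k=3: 6>3, res = 34+3 = 37
j=6,k=4: 6>4, res = 37+2 = 39
j=6,k=5: 6>5, res = 39+1 = 40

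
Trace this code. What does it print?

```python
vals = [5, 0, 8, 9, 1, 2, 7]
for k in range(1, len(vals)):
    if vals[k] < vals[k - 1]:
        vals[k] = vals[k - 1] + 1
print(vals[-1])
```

12

k=1: 0<5, vals[1] = 5+1 = 6 → [5, 6, 8, 9, 1, 2, 7]
k=2: 8>=6, unchanged → [5, 6, 8, 9, 1, 2, 7]
k=3: 9>=8, unchanged → [5, 6, 8, 9, 1, 2, 7]
k=4: 1<9, vals[4] = 9+1 = 10 → [5, 6, 8, 9, 10, 2, 7]
k=5: 2<10, vals[5] = 10+1 = 11 → [5, 6, 8, 9, 10, 11, 7]
k=6: 7<11, vals[6] = 11+1 = 12 → [5, 6, 8, 9, 10, 11, 12]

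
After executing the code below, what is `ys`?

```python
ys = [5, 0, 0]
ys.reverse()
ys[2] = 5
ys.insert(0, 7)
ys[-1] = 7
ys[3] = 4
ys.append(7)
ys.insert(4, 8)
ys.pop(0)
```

reverse → [0, 0, 5]
ys[2] = 5 → [0, 0, 5]
insert 7 at 0 → [7, 0, 0, 5]
ys[-1] = 7 → [7, 0, 0, 7]
ys[3] = 4 → [7, 0, 0, 4]
append 7 → [7, 0, 0, 4, 7]
insert 8 at 4 → [7, 0, 0, 4, 8, 7]
pop(0) removes 7 → [0, 0, 4, 8, 7]

[0, 0, 4, 8, 7]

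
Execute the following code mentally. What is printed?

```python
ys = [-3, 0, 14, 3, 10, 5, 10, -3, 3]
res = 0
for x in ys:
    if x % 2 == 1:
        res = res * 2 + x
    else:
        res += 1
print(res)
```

x=-3: odd, res = 0*2+(-3) = -3
x=0: not odd, res = (-3)+1 = -2
x=14: not odd, res = (-2)+1 = -1
x=3: odd, res = (-1)*2+3 = 1
x=10: not odd, res = 1+1 = 2
x=5: odd, res = 2*2+5 = 9
x=10: not odd, res = 9+1 = 10
x=-3: odd, res = 10*2+(-3) = 17
x=3: odd, res = 17*2+3 = 37

37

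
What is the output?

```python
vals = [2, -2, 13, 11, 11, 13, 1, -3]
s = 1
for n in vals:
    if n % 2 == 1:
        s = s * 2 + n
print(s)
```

795

n=2: not odd
n=-2: not odd
n=13: odd, s = 1*2+13 = 15
n=11: odd, s = 15*2+11 = 41
n=11: odd, s = 41*2+11 = 93
n=13: odd, s = 93*2+13 = 199
n=1: odd, s = 199*2+1 = 399
n=-3: odd, s = 399*2+(-3) = 795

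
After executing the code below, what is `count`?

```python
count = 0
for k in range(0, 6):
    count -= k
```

-15

k=0: count = 0-0 = 0
k=1: count = 0-1 = -1
k=2: count = (-1)-2 = -3
k=3: count = (-3)-3 = -6
k=4: count = (-6)-4 = -10
k=5: count = (-10)-5 = -15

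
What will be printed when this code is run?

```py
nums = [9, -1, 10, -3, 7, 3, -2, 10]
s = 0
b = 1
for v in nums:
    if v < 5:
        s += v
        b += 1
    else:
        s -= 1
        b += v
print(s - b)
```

-48

v=9: not <5, s = 0-1 = -1; b=10
v=-1: <5, s = (-1)+(-1) = -2; b=11
v=10: not <5, s = (-2)-1 = -3; b=21
v=-3: <5, s = (-3)+(-3) = -6; b=22
v=7: not <5, s = (-6)-1 = -7; b=29
v=3: <5, s = (-7)+3 = -4; b=30
v=-2: <5, s = (-4)+(-2) = -6; b=31
v=10: not <5, s = (-6)-1 = -7; b=41
s-b = (-7)-41 = -48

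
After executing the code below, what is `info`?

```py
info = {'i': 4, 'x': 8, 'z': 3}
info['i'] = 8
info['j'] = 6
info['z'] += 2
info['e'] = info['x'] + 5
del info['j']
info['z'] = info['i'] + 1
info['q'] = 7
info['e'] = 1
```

{'i': 8, 'x': 8, 'z': 9, 'e': 1, 'q': 7}

info['i'] = 8 → {'i': 8, 'x': 8, 'z': 3}
info['j'] = 6 → {'i': 8, 'x': 8, 'z': 3, 'j': 6}
info['z'] = 3+2 = 5 → {'i': 8, 'x': 8, 'z': 5, 'j': 6}
info['e'] = info['x']+5 = 13 → {'i': 8, 'x': 8, 'z': 5, 'j': 6, 'e': 13}
del 'j' → {'i': 8, 'x': 8, 'z': 5, 'e': 13}
info['z'] = info['i']+1 = 9 → {'i': 8, 'x': 8, 'z': 9, 'e': 13}
info['q'] = 7 → {'i': 8, 'x': 8, 'z': 9, 'e': 13, 'q': 7}
info['e'] = 1 → {'i': 8, 'x': 8, 'z': 9, 'e': 1, 'q': 7}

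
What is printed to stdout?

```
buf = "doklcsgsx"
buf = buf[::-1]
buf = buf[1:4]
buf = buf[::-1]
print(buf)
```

reverse → 'xsgsclkod'
slice [1:4] → 'sgs'
reverse → 'sgs'

sgs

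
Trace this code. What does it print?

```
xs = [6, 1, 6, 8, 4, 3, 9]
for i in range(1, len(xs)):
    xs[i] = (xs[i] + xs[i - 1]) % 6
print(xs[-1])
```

i=1: xs[1] = (1+6)%6 = 1 → [6, 1, 6, 8, 4, 3, 9]
i=2: xs[2] = (6+1)%6 = 1 → [6, 1, 1, 8, 4, 3, 9]
i=3: xs[3] = (8+1)%6 = 3 → [6, 1, 1, 3, 4, 3, 9]
i=4: xs[4] = (4+3)%6 = 1 → [6, 1, 1, 3, 1, 3, 9]
i=5: xs[5] = (3+1)%6 = 4 → [6, 1, 1, 3, 1, 4, 9]
i=6: xs[6] = (9+4)%6 = 1 → [6, 1, 1, 3, 1, 4, 1]

1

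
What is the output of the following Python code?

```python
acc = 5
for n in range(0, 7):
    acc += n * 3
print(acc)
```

68

n=0: acc = 5+0*3 = 5
n=1: acc = 5+1*3 = 8
n=2: acc = 8+2*3 = 14
n=3: acc = 14+3*3 = 23
n=4: acc = 23+4*3 = 35
n=5: acc = 35+5*3 = 50
n=6: acc = 50+6*3 = 68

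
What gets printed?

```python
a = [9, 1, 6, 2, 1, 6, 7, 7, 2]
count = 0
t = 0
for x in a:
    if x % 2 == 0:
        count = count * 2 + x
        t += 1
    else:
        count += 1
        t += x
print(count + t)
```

139

x=9: not even, count = 0+1 = 1; t=9
x=1: not even, count = 1+1 = 2; t=10
x=6: even, count = 2*2+6 = 10; t=11
x=2: even, count = 10*2+2 = 22; t=12
x=1: not even, count = 22+1 = 23; t=13
x=6: even, count = 23*2+6 = 52; t=14
x=7: not even, count = 52+1 = 53; t=21
x=7: not even, count = 53+1 = 54; t=28
x=2: even, count = 54*2+2 = 110; t=29
count+t = 110+29 = 139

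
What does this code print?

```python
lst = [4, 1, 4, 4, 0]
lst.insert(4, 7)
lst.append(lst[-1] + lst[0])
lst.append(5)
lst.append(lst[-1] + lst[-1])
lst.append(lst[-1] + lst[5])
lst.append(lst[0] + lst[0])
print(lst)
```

[4, 1, 4, 4, 7, 0, 4, 5, 10, 10, 8]

insert 7 at 4 → [4, 1, 4, 4, 7, 0]
append lst[-1]+lst[0] = 0+4 = 4 → [4, 1, 4, 4, 7, 0, 4]
append 5 → [4, 1, 4, 4, 7, 0, 4, 5]
append lst[-1]+lst[-1] = 5+5 = 10 → [4, 1, 4, 4, 7, 0, 4, 5, 10]
append lst[-1]+lst[5] = 10+0 = 10 → [4, 1, 4, 4, 7, 0, 4, 5, 10, 10]
append lst[0]+lst[0] = 4+4 = 8 → [4, 1, 4, 4, 7, 0, 4, 5, 10, 10, 8]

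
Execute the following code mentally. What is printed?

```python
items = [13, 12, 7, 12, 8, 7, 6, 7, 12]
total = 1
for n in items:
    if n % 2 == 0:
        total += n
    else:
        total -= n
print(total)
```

n=13: not even, total = 1-13 = -12
n=12: even, total = (-12)+12 = 0
n=7: not even, total = 0-7 = -7
n=12: even, total = (-7)+12 = 5
n=8: even, total = 5+8 = 13
n=7: not even, total = 13-7 = 6
n=6: even, total = 6+6 = 12
n=7: not even, total = 12-7 = 5
n=12: even, total = 5+12 = 17

17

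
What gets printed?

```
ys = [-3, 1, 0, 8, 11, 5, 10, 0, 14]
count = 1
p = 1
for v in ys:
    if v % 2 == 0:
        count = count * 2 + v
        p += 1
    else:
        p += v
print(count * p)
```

3000

v=-3: not even; p=-2
v=1: not even; p=-1
v=0: even, count = 1*2+0 = 2; p=0
v=8: even, count = 2*2+8 = 12; p=1
v=11: not even; p=12
v=5: not even; p=17
v=10: even, count = 12*2+10 = 34; p=18
v=0: even, count = 34*2+0 = 68; p=19
v=14: even, count = 68*2+14 = 150; p=20
count*p = 150*20 = 3000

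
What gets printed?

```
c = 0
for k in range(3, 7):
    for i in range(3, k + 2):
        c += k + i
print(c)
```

130

k=3,i=3: c = 0+6 = 6
k=3,i=4: c = 6+7 = 13
k=4,i=3: c = 13+7 = 20
k=4,i=4: c = 20+8 = 28
k=4,i=5: c = 28+9 = 37
k=5,i=3: c = 37+8 = 45
k=5,i=4: c = 45+9 = 54
k=5,i=5: c = 54+10 = 64
k=5,i=6: c = 64+11 = 75
k=6,i=3: c = 75+9 = 84
k=6,i=4: c = 84+10 = 94
k=6,i=5: c = 94+11 = 105
k=6,i=6: c = 105+12 = 117
k=6,i=7: c = 117+13 = 130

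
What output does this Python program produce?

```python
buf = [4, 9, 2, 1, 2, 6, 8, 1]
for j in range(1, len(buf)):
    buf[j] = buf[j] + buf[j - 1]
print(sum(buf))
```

155

j=1: buf[1] = 9+4 = 13 → [4, 13, 2, 1, 2, 6, 8, 1]
j=2: buf[2] = 2+13 = 15 → [4, 13, 15, 1, 2, 6, 8, 1]
j=3: buf[3] = 1+15 = 16 → [4, 13, 15, 16, 2, 6, 8, 1]
j=4: buf[4] = 2+16 = 18 → [4, 13, 15, 16, 18, 6, 8, 1]
j=5: buf[5] = 6+18 = 24 → [4, 13, 15, 16, 18, 24, 8, 1]
j=6: buf[6] = 8+24 = 32 → [4, 13, 15, 16, 18, 24, 32, 1]
j=7: buf[7] = 1+32 = 33 → [4, 13, 15, 16, 18, 24, 32, 33]
sum = 155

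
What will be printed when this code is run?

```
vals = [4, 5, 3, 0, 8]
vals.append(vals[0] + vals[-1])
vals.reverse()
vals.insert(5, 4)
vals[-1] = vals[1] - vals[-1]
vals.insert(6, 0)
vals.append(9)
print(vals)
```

[12, 8, 0, 3, 5, 4, 0, 4, 9]

append vals[0]+vals[-1] = 4+8 = 12 → [4, 5, 3, 0, 8, 12]
reverse → [12, 8, 0, 3, 5, 4]
insert 4 at 5 → [12, 8, 0, 3, 5, 4, 4]
vals[-1] = vals[1]-vals[-1] = 8-4 = 4 → [12, 8, 0, 3, 5, 4, 4]
insert 0 at 6 → [12, 8, 0, 3, 5, 4, 0, 4]
append 9 → [12, 8, 0, 3, 5, 4, 0, 4, 9]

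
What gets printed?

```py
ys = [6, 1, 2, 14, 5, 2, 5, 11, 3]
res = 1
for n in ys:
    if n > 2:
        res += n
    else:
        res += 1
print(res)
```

48

n=6: >2, res = 1+6 = 7
n=1: not >2, res = 7+1 = 8
n=2: not >2, res = 8+1 = 9
n=14: >2, res = 9+14 = 23
n=5: >2, res = 23+5 = 28
n=2: not >2, res = 28+1 = 29
n=5: >2, res = 29+5 = 34
n=11: >2, res = 34+11 = 45
n=3: >2, res = 45+3 = 48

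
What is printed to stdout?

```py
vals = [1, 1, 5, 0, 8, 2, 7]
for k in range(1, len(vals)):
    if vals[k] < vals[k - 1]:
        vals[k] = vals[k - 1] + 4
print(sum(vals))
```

k=1: 1>=1, unchanged → [1, 1, 5, 0, 8, 2, 7]
k=2: 5>=1, unchanged → [1, 1, 5, 0, 8, 2, 7]
k=3: 0<5, vals[3] = 5+4 = 9 → [1, 1, 5, 9, 8, 2, 7]
k=4: 8<9, vals[4] = 9+4 = 13 → [1, 1, 5, 9, 13, 2, 7]
k=5: 2<13, vals[5] = 13+4 = 17 → [1, 1, 5, 9, 13, 17, 7]
k=6: 7<17, vals[6] = 17+4 = 21 → [1, 1, 5, 9, 13, 17, 21]
sum = 67

67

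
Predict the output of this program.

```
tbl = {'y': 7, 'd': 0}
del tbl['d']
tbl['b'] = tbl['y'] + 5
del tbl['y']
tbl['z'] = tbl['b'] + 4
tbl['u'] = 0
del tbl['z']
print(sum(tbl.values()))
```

del 'd' → {'y': 7}
tbl['b'] = tbl['y']+5 = 12 → {'y': 7, 'b': 12}
del 'y' → {'b': 12}
tbl['z'] = tbl['b']+4 = 16 → {'b': 12, 'z': 16}
tbl['u'] = 0 → {'b': 12, 'z': 16, 'u': 0}
del 'z' → {'b': 12, 'u': 0}
sum of values = 12

12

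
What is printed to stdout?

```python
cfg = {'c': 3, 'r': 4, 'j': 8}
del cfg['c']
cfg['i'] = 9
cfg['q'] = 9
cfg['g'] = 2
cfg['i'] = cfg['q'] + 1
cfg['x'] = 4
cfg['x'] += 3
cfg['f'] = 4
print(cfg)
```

del 'c' → {'r': 4, 'j': 8}
cfg['i'] = 9 → {'r': 4, 'j': 8, 'i': 9}
cfg['q'] = 9 → {'r': 4, 'j': 8, 'i': 9, 'q': 9}
cfg['g'] = 2 → {'r': 4, 'j': 8, 'i': 9, 'q': 9, 'g': 2}
cfg['i'] = cfg['q']+1 = 10 → {'r': 4, 'j': 8, 'i': 10, 'q': 9, 'g': 2}
cfg['x'] = 4 → {'r': 4, 'j': 8, 'i': 10, 'q': 9, 'g': 2, 'x': 4}
cfg['x'] = 4+3 = 7 → {'r': 4, 'j': 8, 'i': 10, 'q': 9, 'g': 2, 'x': 7}
cfg['f'] = 4 → {'r': 4, 'j': 8, 'i': 10, 'q': 9, 'g': 2, 'x': 7, 'f': 4}

{'r': 4, 'j': 8, 'i': 10, 'q': 9, 'g': 2, 'x': 7, 'f': 4}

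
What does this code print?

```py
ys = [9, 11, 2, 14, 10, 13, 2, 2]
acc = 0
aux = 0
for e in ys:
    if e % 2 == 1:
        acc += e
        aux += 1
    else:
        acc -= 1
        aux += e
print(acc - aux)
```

-5

e=9: odd, acc = 0+9 = 9; aux=1
e=11: odd, acc = 9+11 = 20; aux=2
e=2: not odd, acc = 20-1 = 19; aux=4
e=14: not odd, acc = 19-1 = 18; aux=18
e=10: not odd, acc = 18-1 = 17; aux=28
e=13: odd, acc = 17+13 = 30; aux=29
e=2: not odd, acc = 30-1 = 29; aux=31
e=2: not odd, acc = 29-1 = 28; aux=33
acc-aux = 28-33 = -5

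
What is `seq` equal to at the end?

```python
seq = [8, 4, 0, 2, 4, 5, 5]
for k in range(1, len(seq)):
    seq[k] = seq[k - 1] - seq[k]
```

[8, 4, 4, 2, -2, -7, -12]

k=1: seq[1] = 8-4 = 4 → [8, 4, 0, 2, 4, 5, 5]
k=2: seq[2] = 4-0 = 4 → [8, 4, 4, 2, 4, 5, 5]
k=3: seq[3] = 4-2 = 2 → [8, 4, 4, 2, 4, 5, 5]
k=4: seq[4] = 2-4 = -2 → [8, 4, 4, 2, -2, 5, 5]
k=5: seq[5] = (-2)-5 = -7 → [8, 4, 4, 2, -2, -7, 5]
k=6: seq[6] = (-7)-5 = -12 → [8, 4, 4, 2, -2, -7, -12]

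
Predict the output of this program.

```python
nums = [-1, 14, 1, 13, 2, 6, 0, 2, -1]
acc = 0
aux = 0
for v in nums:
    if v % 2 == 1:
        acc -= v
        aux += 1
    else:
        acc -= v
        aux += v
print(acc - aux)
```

v=-1: odd, acc = 0-(-1) = 1; aux=1
v=14: not odd, acc = 1-14 = -13; aux=15
v=1: odd, acc = (-13)-1 = -14; aux=16
v=13: odd, acc = (-14)-13 = -27; aux=17
v=2: not odd, acc = (-27)-2 = -29; aux=19
v=6: not odd, acc = (-29)-6 = -35; aux=25
v=0: not odd, acc = (-35)-0 = -35; aux=25
v=2: not odd, acc = (-35)-2 = -37; aux=27
v=-1: odd, acc = (-37)-(-1) = -36; aux=28
acc-aux = (-36)-28 = -64

-64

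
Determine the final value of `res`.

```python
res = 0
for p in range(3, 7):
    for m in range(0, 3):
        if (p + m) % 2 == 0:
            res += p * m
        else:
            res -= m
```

p=3,m=0: odd sum, res = 0-0 = 0
p=3,m=1: even sum, res = 0+3 = 3
p=3,m=2: odd sum, res = 3-2 = 1
p=4,m=0: even sum, res = 1+0 = 1
p=4,m=1: odd sum, res = 1-1 = 0
p=4,m=2: even sum, res = 0+8 = 8
p=5,m=0: odd sum, res = 8-0 = 8
p=5,m=1: even sum, res = 8+5 = 13
p=5,m=2: odd sum, res = 13-2 = 11
p=6,m=0: even sum, res = 11+0 = 11
p=6,m=1: odd sum, res = 11-1 = 10
p=6,m=2: even sum, res = 10+12 = 22

22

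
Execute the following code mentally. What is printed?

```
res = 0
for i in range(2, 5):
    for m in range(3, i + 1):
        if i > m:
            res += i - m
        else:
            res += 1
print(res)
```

3

i=3,m=3: not 3>3, res = 0+1 = 1
i=4,m=3: 4>3, res = 1+1 = 2
i=4,m=4: not 4>4, res = 2+1 = 3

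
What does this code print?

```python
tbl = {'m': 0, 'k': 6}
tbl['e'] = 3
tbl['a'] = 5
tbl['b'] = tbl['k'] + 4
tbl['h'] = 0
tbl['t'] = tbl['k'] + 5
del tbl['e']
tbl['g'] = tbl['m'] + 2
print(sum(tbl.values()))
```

34

tbl['e'] = 3 → {'m': 0, 'k': 6, 'e': 3}
tbl['a'] = 5 → {'m': 0, 'k': 6, 'e': 3, 'a': 5}
tbl['b'] = tbl['k']+4 = 10 → {'m': 0, 'k': 6, 'e': 3, 'a': 5, 'b': 10}
tbl['h'] = 0 → {'m': 0, 'k': 6, 'e': 3, 'a': 5, 'b': 10, 'h': 0}
tbl['t'] = tbl['k']+5 = 11 → {'m': 0, 'k': 6, 'e': 3, 'a': 5, 'b': 10, 'h': 0, 't': 11}
del 'e' → {'m': 0, 'k': 6, 'a': 5, 'b': 10, 'h': 0, 't': 11}
tbl['g'] = tbl['m']+2 = 2 → {'m': 0, 'k': 6, 'a': 5, 'b': 10, 'h': 0, 't': 11, 'g': 2}
sum of values = 34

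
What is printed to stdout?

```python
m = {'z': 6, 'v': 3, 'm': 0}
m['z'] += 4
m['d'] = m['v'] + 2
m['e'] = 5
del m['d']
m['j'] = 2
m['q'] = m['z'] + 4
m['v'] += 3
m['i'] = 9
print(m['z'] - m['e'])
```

5

m['z'] = 6+4 = 10 → {'z': 10, 'v': 3, 'm': 0}
m['d'] = m['v']+2 = 5 → {'z': 10, 'v': 3, 'm': 0, 'd': 5}
m['e'] = 5 → {'z': 10, 'v': 3, 'm': 0, 'd': 5, 'e': 5}
del 'd' → {'z': 10, 'v': 3, 'm': 0, 'e': 5}
m['j'] = 2 → {'z': 10, 'v': 3, 'm': 0, 'e': 5, 'j': 2}
m['q'] = m['z']+4 = 14 → {'z': 10, 'v': 3, 'm': 0, 'e': 5, 'j': 2, 'q': 14}
m['v'] = 3+3 = 6 → {'z': 10, 'v': 6, 'm': 0, 'e': 5, 'j': 2, 'q': 14}
m['i'] = 9 → {'z': 10, 'v': 6, 'm': 0, 'e': 5, 'j': 2, 'q': 14, 'i': 9}
m['z']-m['e'] = 10-5 = 5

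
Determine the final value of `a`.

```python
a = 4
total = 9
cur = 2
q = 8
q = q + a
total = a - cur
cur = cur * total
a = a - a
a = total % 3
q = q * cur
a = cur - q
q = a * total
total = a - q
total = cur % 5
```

q = 8+4 = 12
total = 4-2 = 2
cur = 2*2 = 4
a = 4-4 = 0
a = 2%3 = 2
q = 12*4 = 48
a = 4-48 = -44
q = (-44)*2 = -88
total = (-44)-(-88) = 44
total = 4%5 = 4

-44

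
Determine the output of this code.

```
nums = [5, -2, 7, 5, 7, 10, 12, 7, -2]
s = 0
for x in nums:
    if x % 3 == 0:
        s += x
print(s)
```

x=5: not %3==0
x=-2: not %3==0
x=7: not %3==0
x=5: not %3==0
x=7: not %3==0
x=10: not %3==0
x=12: %3==0, s = 0+12 = 12
x=7: not %3==0
x=-2: not %3==0

12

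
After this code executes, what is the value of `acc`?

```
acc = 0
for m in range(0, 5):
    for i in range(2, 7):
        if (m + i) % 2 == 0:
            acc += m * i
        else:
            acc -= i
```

m=0,i=2: even sum, acc = 0+0 = 0
m=0,i=3: odd sum, acc = 0-3 = -3
m=0,i=4: even sum, acc = (-3)+0 = -3
m=0,i=5: odd sum, acc = (-3)-5 = -8
m=0,i=6: even sum, acc = (-8)+0 = -8
m=1,i=2: odd sum, acc = (-8)-2 = -10
m=1,i=3: even sum, acc = (-10)+3 = -7
m=1,i=4: odd sum, acc = (-7)-4 = -11
m=1,i=5: even sum, acc = (-11)+5 = -6
m=1,i=6: odd sum, acc = (-6)-6 = -12
m=2,i=2: even sum, acc = (-12)+4 = -8
m=2,i=3: odd sum, acc = (-8)-3 = -11
m=2,i=4: even sum, acc = (-11)+8 = -3
m=2,i=5: odd sum, acc = (-3)-5 = -8
m=2,i=6: even sum, acc = (-8)+12 = 4
m=3,i=2: odd sum, acc = 4-2 = 2
m=3,i=3: even sum, acc = 2+9 = 11
m=3,i=4: odd sum, acc = 11-4 = 7
m=3,i=5: even sum, acc = 7+15 = 22
m=3,i=6: odd sum, acc = 22-6 = 16
m=4,i=2: even sum, acc = 16+8 = 24
m=4,i=3: odd sum, acc = 24-3 = 21
m=4,i=4: even sum, acc = 21+16 = 37
m=4,i=5: odd sum, acc = 37-5 = 32
m=4,i=6: even sum, acc = 32+24 = 56

56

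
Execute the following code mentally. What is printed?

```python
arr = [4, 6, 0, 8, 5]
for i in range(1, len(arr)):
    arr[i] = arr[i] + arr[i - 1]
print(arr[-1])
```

i=1: arr[1] = 6+4 = 10 → [4, 10, 0, 8, 5]
i=2: arr[2] = 0+10 = 10 → [4, 10, 10, 8, 5]
i=3: arr[3] = 8+10 = 18 → [4, 10, 10, 18, 5]
i=4: arr[4] = 5+18 = 23 → [4, 10, 10, 18, 23]

23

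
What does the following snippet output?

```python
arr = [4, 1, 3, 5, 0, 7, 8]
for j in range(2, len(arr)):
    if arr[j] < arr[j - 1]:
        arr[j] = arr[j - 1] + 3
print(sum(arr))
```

46

j=2: 3>=1, unchanged → [4, 1, 3, 5, 0, 7, 8]
j=3: 5>=3, unchanged → [4, 1, 3, 5, 0, 7, 8]
j=4: 0<5, arr[4] = 5+3 = 8 → [4, 1, 3, 5, 8, 7, 8]
j=5: 7<8, arr[5] = 8+3 = 11 → [4, 1, 3, 5, 8, 11, 8]
j=6: 8<11, arr[6] = 11+3 = 14 → [4, 1, 3, 5, 8, 11, 14]
sum = 46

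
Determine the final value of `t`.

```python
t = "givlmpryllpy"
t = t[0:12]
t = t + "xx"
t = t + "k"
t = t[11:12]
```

slice [0:12] → 'givlmpryllpy'
+ 'xx' → 'givlmpryllpyxx'
+ 'k' → 'givlmpryllpyxxk'
slice [11:12] → 'y'

'y'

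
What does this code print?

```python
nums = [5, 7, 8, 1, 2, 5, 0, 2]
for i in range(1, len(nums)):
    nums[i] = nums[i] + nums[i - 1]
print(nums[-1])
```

i=1: nums[1] = 7+5 = 12 → [5, 12, 8, 1, 2, 5, 0, 2]
i=2: nums[2] = 8+12 = 20 → [5, 12, 20, 1, 2, 5, 0, 2]
i=3: nums[3] = 1+20 = 21 → [5, 12, 20, 21, 2, 5, 0, 2]
i=4: nums[4] = 2+21 = 23 → [5, 12, 20, 21, 23, 5, 0, 2]
i=5: nums[5] = 5+23 = 28 → [5, 12, 20, 21, 23, 28, 0, 2]
i=6: nums[6] = 0+28 = 28 → [5, 12, 20, 21, 23, 28, 28, 2]
i=7: nums[7] = 2+28 = 30 → [5, 12, 20, 21, 23, 28, 28, 30]

30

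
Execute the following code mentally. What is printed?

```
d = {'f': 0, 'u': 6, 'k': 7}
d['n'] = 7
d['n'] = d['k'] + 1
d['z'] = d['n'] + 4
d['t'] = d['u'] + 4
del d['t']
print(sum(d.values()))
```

d['n'] = 7 → {'f': 0, 'u': 6, 'k': 7, 'n': 7}
d['n'] = d['k']+1 = 8 → {'f': 0, 'u': 6, 'k': 7, 'n': 8}
d['z'] = d['n']+4 = 12 → {'f': 0, 'u': 6, 'k': 7, 'n': 8, 'z': 12}
d['t'] = d['u']+4 = 10 → {'f': 0, 'u': 6, 'k': 7, 'n': 8, 'z': 12, 't': 10}
del 't' → {'f': 0, 'u': 6, 'k': 7, 'n': 8, 'z': 12}
sum of values = 33

33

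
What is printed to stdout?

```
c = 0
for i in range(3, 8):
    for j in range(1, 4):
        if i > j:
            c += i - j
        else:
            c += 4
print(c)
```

49

i=3,j=1: 3>1, c = 0+2 = 2
i=3,j=2: 3>2, c = 2+1 = 3
i=3,j=3: not 3>3, c = 3+4 = 7
i=4,j=1: 4>1, c = 7+3 = 10
i=4,j=2: 4>2, c = 10+2 = 12
i=4,j=3: 4>3, c = 12+1 = 13
i=5,j=1: 5>1, c = 13+4 = 17
i=5,j=2: 5>2, c = 17+3 = 20
i=5,j=3: 5>3, c = 20+2 = 22
i=6,j=1: 6>1, c = 22+5 = 27
i=6,j=2: 6>2, c = 27+4 = 31
i=6,j=3: 6>3, c = 31+3 = 34
i=7,j=1: 7>1, c = 34+6 = 40
i=7,j=2: 7>2, c = 40+5 = 45
i=7,j=3: 7>3, c = 45+4 = 49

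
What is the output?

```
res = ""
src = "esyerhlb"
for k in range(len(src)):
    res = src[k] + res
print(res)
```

k=0: prepend 'e' → 'e'
k=1: prepend 's' → 'se'
k=2: prepend 'y' → 'yse'
k=3: prepend 'e' → 'eyse'
k=4: prepend 'r' → 'reyse'
k=5: prepend 'h' → 'hreyse'
k=6: prepend 'l' → 'lhreyse'
k=7: prepend 'b' → 'blhreyse'

blhreyse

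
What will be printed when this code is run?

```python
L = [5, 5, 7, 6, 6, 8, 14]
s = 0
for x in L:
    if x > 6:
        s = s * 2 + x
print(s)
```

x=5: not >6
x=5: not >6
x=7: >6, s = 0*2+7 = 7
x=6: not >6
x=6: not >6
x=8: >6, s = 7*2+8 = 22
x=14: >6, s = 22*2+14 = 58

58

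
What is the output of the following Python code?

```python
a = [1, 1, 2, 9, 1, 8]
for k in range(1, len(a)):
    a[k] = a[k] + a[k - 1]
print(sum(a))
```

k=1: a[1] = 1+1 = 2 → [1, 2, 2, 9, 1, 8]
k=2: a[2] = 2+2 = 4 → [1, 2, 4, 9, 1, 8]
k=3: a[3] = 9+4 = 13 → [1, 2, 4, 13, 1, 8]
k=4: a[4] = 1+13 = 14 → [1, 2, 4, 13, 14, 8]
k=5: a[5] = 8+14 = 22 → [1, 2, 4, 13, 14, 22]
sum = 56

56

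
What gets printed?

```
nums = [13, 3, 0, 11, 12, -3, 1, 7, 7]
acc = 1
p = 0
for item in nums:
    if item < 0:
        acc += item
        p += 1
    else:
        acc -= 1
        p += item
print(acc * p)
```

item=13: not <0, acc = 1-1 = 0; p=13
item=3: not <0, acc = 0-1 = -1; p=16
item=0: not <0, acc = (-1)-1 = -2; p=16
item=11: not <0, acc = (-2)-1 = -3; p=27
item=12: not <0, acc = (-3)-1 = -4; p=39
item=-3: <0, acc = (-4)+(-3) = -7; p=40
item=1: not <0, acc = (-7)-1 = -8; p=41
item=7: not <0, acc = (-8)-1 = -9; p=48
item=7: not <0, acc = (-9)-1 = -10; p=55
acc*p = (-10)*55 = -550

-550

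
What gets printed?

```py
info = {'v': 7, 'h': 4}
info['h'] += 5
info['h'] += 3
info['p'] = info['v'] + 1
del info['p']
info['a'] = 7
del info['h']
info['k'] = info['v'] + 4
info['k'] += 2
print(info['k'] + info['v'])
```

20

info['h'] = 4+5 = 9 → {'v': 7, 'h': 9}
info['h'] = 9+3 = 12 → {'v': 7, 'h': 12}
info['p'] = info['v']+1 = 8 → {'v': 7, 'h': 12, 'p': 8}
del 'p' → {'v': 7, 'h': 12}
info['a'] = 7 → {'v': 7, 'h': 12, 'a': 7}
del 'h' → {'v': 7, 'a': 7}
info['k'] = info['v']+4 = 11 → {'v': 7, 'a': 7, 'k': 11}
info['k'] = 11+2 = 13 → {'v': 7, 'a': 7, 'k': 13}
info['k']+info['v'] = 13+7 = 20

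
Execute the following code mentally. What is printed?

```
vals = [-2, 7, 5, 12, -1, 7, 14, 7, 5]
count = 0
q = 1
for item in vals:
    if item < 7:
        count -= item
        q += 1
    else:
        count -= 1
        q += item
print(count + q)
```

40

item=-2: <7, count = 0-(-2) = 2; q=2
item=7: not <7, count = 2-1 = 1; q=9
item=5: <7, count = 1-5 = -4; q=10
item=12: not <7, count = (-4)-1 = -5; q=22
item=-1: <7, count = (-5)-(-1) = -4; q=23
item=7: not <7, count = (-4)-1 = -5; q=30
item=14: not <7, count = (-5)-1 = -6; q=44
item=7: not <7, count = (-6)-1 = -7; q=51
item=5: <7, count = (-7)-5 = -12; q=52
count+q = (-12)+52 = 40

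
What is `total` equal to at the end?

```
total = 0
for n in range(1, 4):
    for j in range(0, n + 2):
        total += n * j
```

45

n=1,j=0: total = 0+0 = 0
n=1,j=1: total = 0+1 = 1
n=1,j=2: total = 1+2 = 3
n=2,j=0: total = 3+0 = 3
n=2,j=1: total = 3+2 = 5
n=2,j=2: total = 5+4 = 9
n=2,j=3: total = 9+6 = 15
n=3,j=0: total = 15+0 = 15
n=3,j=1: total = 15+3 = 18
n=3,j=2: total = 18+6 = 24
n=3,j=3: total = 24+9 = 33
n=3,j=4: total = 33+12 = 45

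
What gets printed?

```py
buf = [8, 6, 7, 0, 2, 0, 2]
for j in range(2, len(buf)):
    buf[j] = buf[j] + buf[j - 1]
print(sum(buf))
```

87

j=2: buf[2] = 7+6 = 13 → [8, 6, 13, 0, 2, 0, 2]
j=3: buf[3] = 0+13 = 13 → [8, 6, 13, 13, 2, 0, 2]
j=4: buf[4] = 2+13 = 15 → [8, 6, 13, 13, 15, 0, 2]
j=5: buf[5] = 0+15 = 15 → [8, 6, 13, 13, 15, 15, 2]
j=6: buf[6] = 2+15 = 17 → [8, 6, 13, 13, 15, 15, 17]
sum = 87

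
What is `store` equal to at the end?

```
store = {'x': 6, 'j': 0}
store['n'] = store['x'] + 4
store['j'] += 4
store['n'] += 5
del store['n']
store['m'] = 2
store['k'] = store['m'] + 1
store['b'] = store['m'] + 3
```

{'x': 6, 'j': 4, 'm': 2, 'k': 3, 'b': 5}

store['n'] = store['x']+4 = 10 → {'x': 6, 'j': 0, 'n': 10}
store['j'] = 0+4 = 4 → {'x': 6, 'j': 4, 'n': 10}
store['n'] = 10+5 = 15 → {'x': 6, 'j': 4, 'n': 15}
del 'n' → {'x': 6, 'j': 4}
store['m'] = 2 → {'x': 6, 'j': 4, 'm': 2}
store['k'] = store['m']+1 = 3 → {'x': 6, 'j': 4, 'm': 2, 'k': 3}
store['b'] = store['m']+3 = 5 → {'x': 6, 'j': 4, 'm': 2, 'k': 3, 'b': 5}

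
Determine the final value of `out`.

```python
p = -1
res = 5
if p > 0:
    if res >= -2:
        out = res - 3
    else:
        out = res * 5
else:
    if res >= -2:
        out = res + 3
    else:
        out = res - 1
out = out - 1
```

7

p=-1, res=5
p > 0 is False; res >= -2 is True
→ out = res + 3 = 8
out = 8-1 = 7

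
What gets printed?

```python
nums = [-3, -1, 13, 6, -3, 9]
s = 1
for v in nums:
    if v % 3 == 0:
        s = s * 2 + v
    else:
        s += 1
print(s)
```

35

v=-3: %3==0, s = 1*2+(-3) = -1
v=-1: not %3==0, s = (-1)+1 = 0
v=13: not %3==0, s = 0+1 = 1
v=6: %3==0, s = 1*2+6 = 8
v=-3: %3==0, s = 8*2+(-3) = 13
v=9: %3==0, s = 13*2+9 = 35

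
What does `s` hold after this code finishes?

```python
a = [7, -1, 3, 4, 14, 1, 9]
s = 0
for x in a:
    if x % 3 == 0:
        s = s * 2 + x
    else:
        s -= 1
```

x=7: not %3==0, s = 0-1 = -1
x=-1: not %3==0, s = (-1)-1 = -2
x=3: %3==0, s = (-2)*2+3 = -1
x=4: not %3==0, s = (-1)-1 = -2
x=14: not %3==0, s = (-2)-1 = -3
x=1: not %3==0, s = (-3)-1 = -4
x=9: %3==0, s = (-4)*2+9 = 1

1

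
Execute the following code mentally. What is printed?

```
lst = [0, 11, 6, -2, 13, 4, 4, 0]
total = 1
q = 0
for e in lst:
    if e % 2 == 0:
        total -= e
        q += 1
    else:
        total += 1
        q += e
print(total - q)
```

-39

e=0: even, total = 1-0 = 1; q=1
e=11: not even, total = 1+1 = 2; q=12
e=6: even, total = 2-6 = -4; q=13
e=-2: even, total = (-4)-(-2) = -2; q=14
e=13: not even, total = (-2)+1 = -1; q=27
e=4: even, total = (-1)-4 = -5; q=28
e=4: even, total = (-5)-4 = -9; q=29
e=0: even, total = (-9)-0 = -9; q=30
total-q = (-9)-30 = -39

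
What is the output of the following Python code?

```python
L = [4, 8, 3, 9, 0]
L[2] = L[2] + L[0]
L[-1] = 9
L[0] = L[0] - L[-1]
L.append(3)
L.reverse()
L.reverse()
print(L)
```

L[2] = L[2]+L[0] = 3+4 = 7 → [4, 8, 7, 9, 0]
L[-1] = 9 → [4, 8, 7, 9, 9]
L[0] = L[0]-L[-1] = 4-9 = -5 → [-5, 8, 7, 9, 9]
append 3 → [-5, 8, 7, 9, 9, 3]
reverse → [3, 9, 9, 7, 8, -5]
reverse → [-5, 8, 7, 9, 9, 3]

[-5, 8, 7, 9, 9, 3]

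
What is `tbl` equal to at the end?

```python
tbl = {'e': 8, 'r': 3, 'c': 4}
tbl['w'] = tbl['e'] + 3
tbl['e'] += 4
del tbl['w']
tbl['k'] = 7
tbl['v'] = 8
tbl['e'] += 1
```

tbl['w'] = tbl['e']+3 = 11 → {'e': 8, 'r': 3, 'c': 4, 'w': 11}
tbl['e'] = 8+4 = 12 → {'e': 12, 'r': 3, 'c': 4, 'w': 11}
del 'w' → {'e': 12, 'r': 3, 'c': 4}
tbl['k'] = 7 → {'e': 12, 'r': 3, 'c': 4, 'k': 7}
tbl['v'] = 8 → {'e': 12, 'r': 3, 'c': 4, 'k': 7, 'v': 8}
tbl['e'] = 12+1 = 13 → {'e': 13, 'r': 3, 'c': 4, 'k': 7, 'v': 8}

{'e': 13, 'r': 3, 'c': 4, 'k': 7, 'v': 8}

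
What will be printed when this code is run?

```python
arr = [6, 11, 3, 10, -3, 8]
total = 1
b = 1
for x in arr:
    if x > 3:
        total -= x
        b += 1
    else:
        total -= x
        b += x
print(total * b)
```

-170

x=6: >3, total = 1-6 = -5; b=2
x=11: >3, total = (-5)-11 = -16; b=3
x=3: not >3, total = (-16)-3 = -19; b=6
x=10: >3, total = (-19)-10 = -29; b=7
x=-3: not >3, total = (-29)-(-3) = -26; b=4
x=8: >3, total = (-26)-8 = -34; b=5
total*b = (-34)*5 = -170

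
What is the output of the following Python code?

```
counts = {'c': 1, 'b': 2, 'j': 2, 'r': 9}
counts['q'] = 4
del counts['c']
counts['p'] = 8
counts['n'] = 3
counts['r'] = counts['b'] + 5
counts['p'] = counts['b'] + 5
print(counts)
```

{'b': 2, 'j': 2, 'r': 7, 'q': 4, 'p': 7, 'n': 3}

counts['q'] = 4 → {'c': 1, 'b': 2, 'j': 2, 'r': 9, 'q': 4}
del 'c' → {'b': 2, 'j': 2, 'r': 9, 'q': 4}
counts['p'] = 8 → {'b': 2, 'j': 2, 'r': 9, 'q': 4, 'p': 8}
counts['n'] = 3 → {'b': 2, 'j': 2, 'r': 9, 'q': 4, 'p': 8, 'n': 3}
counts['r'] = counts['b']+5 = 7 → {'b': 2, 'j': 2, 'r': 7, 'q': 4, 'p': 8, 'n': 3}
counts['p'] = counts['b']+5 = 7 → {'b': 2, 'j': 2, 'r': 7, 'q': 4, 'p': 7, 'n': 3}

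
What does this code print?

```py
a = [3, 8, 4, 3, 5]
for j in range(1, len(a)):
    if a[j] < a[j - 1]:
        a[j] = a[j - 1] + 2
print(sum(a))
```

47

j=1: 8>=3, unchanged → [3, 8, 4, 3, 5]
j=2: 4<8, a[2] = 8+2 = 10 → [3, 8, 10, 3, 5]
j=3: 3<10, a[3] = 10+2 = 12 → [3, 8, 10, 12, 5]
j=4: 5<12, a[4] = 12+2 = 14 → [3, 8, 10, 12, 14]
sum = 47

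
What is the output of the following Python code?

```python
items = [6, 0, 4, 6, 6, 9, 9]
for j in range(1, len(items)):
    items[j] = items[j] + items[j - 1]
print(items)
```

[6, 6, 10, 16, 22, 31, 40]

j=1: items[1] = 0+6 = 6 → [6, 6, 4, 6, 6, 9, 9]
j=2: items[2] = 4+6 = 10 → [6, 6, 10, 6, 6, 9, 9]
j=3: items[3] = 6+10 = 16 → [6, 6, 10, 16, 6, 9, 9]
j=4: items[4] = 6+16 = 22 → [6, 6, 10, 16, 22, 9, 9]
j=5: items[5] = 9+22 = 31 → [6, 6, 10, 16, 22, 31, 9]
j=6: items[6] = 9+31 = 40 → [6, 6, 10, 16, 22, 31, 40]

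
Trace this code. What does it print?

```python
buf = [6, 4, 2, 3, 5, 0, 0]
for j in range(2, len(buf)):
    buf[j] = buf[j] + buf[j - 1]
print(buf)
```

j=2: buf[2] = 2+4 = 6 → [6, 4, 6, 3, 5, 0, 0]
j=3: buf[3] = 3+6 = 9 → [6, 4, 6, 9, 5, 0, 0]
j=4: buf[4] = 5+9 = 14 → [6, 4, 6, 9, 14, 0, 0]
j=5: buf[5] = 0+14 = 14 → [6, 4, 6, 9, 14, 14, 0]
j=6: buf[6] = 0+14 = 14 → [6, 4, 6, 9, 14, 14, 14]

[6, 4, 6, 9, 14, 14, 14]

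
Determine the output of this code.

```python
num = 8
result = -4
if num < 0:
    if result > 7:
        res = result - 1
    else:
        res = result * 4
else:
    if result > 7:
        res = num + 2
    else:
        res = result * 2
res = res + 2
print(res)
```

num=8, result=-4
num < 0 is False; result > 7 is False
→ res = result * 2 = -8
res = (-8)+2 = -6

-6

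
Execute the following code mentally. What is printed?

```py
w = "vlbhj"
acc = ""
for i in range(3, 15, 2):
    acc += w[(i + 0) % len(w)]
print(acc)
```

i=3: add w[3]='h' → 'h'
i=5: add w[0]='v' → 'hv'
i=7: add w[2]='b' → 'hvb'
i=9: add w[4]='j' → 'hvbj'
i=11: add w[1]='l' → 'hvbjl'
i=13: add w[3]='h' → 'hvbjlh'

hvbjlh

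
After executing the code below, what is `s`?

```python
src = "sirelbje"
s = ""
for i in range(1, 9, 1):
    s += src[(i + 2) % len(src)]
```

i=1: add src[3]='e' → 'e'
i=2: add src[4]='l' → 'el'
i=3: add src[5]='b' → 'elb'
i=4: add src[6]='j' → 'elbj'
i=5: add src[7]='e' → 'elbje'
i=6: add src[0]='s' → 'elbjes'
i=7: add src[1]='i' → 'elbjesi'
i=8: add src[2]='r' → 'elbjesir'

'elbjesir'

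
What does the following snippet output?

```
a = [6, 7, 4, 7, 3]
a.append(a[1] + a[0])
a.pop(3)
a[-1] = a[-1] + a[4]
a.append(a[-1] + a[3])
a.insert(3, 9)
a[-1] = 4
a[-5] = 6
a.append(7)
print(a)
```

append a[1]+a[0] = 7+6 = 13 → [6, 7, 4, 7, 3, 13]
pop(3) removes 7 → [6, 7, 4, 3, 13]
a[-1] = a[-1]+a[4] = 13+13 = 26 → [6, 7, 4, 3, 26]
append a[-1]+a[3] = 26+3 = 29 → [6, 7, 4, 3, 26, 29]
insert 9 at 3 → [6, 7, 4, 9, 3, 26, 29]
a[-1] = 4 → [6, 7, 4, 9, 3, 26, 4]
a[-5] = 6 → [6, 7, 6, 9, 3, 26, 4]
append 7 → [6, 7, 6, 9, 3, 26, 4, 7]

[6, 7, 6, 9, 3, 26, 4, 7]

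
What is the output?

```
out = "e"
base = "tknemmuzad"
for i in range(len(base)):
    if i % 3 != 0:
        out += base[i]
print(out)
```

i=0: skip
i=1: add 'k' → 'ek'
i=2: add 'n' → 'ekn'
i=3: skip
i=4: add 'm' → 'eknm'
i=5: add 'm' → 'eknmm'
i=6: skip
i=7: add 'z' → 'eknmmz'
i=8: add 'a' → 'eknmmza'
i=9: skip

eknmmza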